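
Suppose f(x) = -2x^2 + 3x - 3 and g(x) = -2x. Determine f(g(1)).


g(1) = -2
f(-2) = (-2)*(-2)^2 + 3*(-2) - 3 = -17

-17


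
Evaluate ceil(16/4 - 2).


16/4 = 4
4 - 2 = 2
ceil(2) = 2

2


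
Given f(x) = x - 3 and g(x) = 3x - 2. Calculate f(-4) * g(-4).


f(-4) = -7
g(-4) = -14
Product = 98

98


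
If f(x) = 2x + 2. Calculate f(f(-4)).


f(-4) = -6
f(-6) = -10

-10


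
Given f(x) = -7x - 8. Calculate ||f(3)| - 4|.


f(3) = -29
|-29| = 29
|29 - 4| = 25

25


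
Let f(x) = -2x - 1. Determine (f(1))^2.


f(1) = -3
(-3)^2 = 9

9


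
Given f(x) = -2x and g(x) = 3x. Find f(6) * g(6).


f(6) = -12
g(6) = 18
Product = -216

-216


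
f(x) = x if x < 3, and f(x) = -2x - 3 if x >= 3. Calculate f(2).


2 satisfies x < 3
f(2) = 2

2


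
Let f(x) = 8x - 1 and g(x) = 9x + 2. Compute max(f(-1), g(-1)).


f(-1) = -9
g(-1) = -7
max = -7

-7


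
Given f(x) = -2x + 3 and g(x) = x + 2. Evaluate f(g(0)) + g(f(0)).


4


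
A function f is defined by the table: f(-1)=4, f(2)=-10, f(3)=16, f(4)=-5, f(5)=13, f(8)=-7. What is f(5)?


Reading from the table at x = 5

13


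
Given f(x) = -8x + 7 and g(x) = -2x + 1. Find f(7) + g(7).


f(7) = -49
g(7) = -13
Sum = -62

-62


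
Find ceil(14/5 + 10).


14/5 = 2.8
2.8 + 10 = 12.8
ceil(12.8) = 13

13


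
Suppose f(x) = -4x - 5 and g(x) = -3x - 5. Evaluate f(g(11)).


g(11) = -38
f(-38) = 147

147


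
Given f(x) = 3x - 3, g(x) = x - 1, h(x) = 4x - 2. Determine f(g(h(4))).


h(4) = 14
g(14) = 13
f(13) = 36

36


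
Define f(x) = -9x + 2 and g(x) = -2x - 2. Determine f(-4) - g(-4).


f(-4) = 38
g(-4) = 6
Difference = 32

32


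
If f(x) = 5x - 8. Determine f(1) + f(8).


f(1) = -3
f(8) = 32
Sum = 29

29


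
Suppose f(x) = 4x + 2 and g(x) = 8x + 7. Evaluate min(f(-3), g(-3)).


f(-3) = -10
g(-3) = -17
min = -17

-17


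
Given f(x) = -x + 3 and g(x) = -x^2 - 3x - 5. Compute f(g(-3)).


g(-3) = -5
f(-5) = 8

8


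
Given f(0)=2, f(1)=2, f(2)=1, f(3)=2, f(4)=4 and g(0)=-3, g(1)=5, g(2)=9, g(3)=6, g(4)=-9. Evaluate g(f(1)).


f(1) = 2
g(2) = 9

9


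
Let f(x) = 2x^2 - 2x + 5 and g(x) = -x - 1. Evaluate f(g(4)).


65


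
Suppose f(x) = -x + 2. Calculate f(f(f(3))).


f(3) = -1
f(-1) = 3
f(3) = -1

-1


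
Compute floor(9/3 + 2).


5


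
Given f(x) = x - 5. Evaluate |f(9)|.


f(9) = 4
|4| = 4

4


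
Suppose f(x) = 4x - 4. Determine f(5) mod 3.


1


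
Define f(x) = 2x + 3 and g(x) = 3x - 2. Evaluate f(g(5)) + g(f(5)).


f(g(5)) = 29
g(f(5)) = 37
Sum = 66

66


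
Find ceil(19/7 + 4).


19/7 = 2.7143
2.7143 + 4 = 6.7143
ceil(6.7143) = 7

7


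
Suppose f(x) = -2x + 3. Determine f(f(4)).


f(4) = -5
f(-5) = 13

13


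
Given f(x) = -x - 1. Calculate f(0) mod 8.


f(0) = -1
-1 mod 8 = 7

7


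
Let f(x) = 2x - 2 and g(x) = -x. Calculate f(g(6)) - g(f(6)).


f(g(6)) = -14
g(f(6)) = -10
Difference = -4

-4


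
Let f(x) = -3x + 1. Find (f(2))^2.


f(2) = -5
(-5)^2 = 25

25


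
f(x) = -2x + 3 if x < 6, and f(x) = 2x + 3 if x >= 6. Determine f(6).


6 satisfies x >= 6
f(6) = 15

15


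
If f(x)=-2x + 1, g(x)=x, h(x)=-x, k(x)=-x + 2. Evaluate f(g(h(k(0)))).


5


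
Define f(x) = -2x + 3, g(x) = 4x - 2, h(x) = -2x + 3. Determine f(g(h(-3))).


h(-3) = 9
g(9) = 34
f(34) = -65

-65


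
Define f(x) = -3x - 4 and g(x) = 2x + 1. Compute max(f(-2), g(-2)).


f(-2) = 2
g(-2) = -3
max = 2

2


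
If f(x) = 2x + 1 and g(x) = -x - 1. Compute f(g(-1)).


g(-1) = 0
f(0) = 1

1


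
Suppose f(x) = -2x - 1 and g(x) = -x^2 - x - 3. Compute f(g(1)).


9


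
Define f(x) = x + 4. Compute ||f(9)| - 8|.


f(9) = 13
|13| = 13
|13 - 8| = 5

5


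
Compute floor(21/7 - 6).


-3


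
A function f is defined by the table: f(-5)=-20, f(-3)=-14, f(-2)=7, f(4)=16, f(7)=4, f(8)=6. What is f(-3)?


Reading from the table at x = -3

-14


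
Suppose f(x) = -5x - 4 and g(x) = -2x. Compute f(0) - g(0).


-4


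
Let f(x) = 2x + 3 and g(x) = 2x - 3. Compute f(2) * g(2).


f(2) = 7
g(2) = 1
Product = 7

7


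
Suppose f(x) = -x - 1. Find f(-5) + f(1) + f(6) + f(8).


f(-5) = 4
f(1) = -2
f(6) = -7
f(8) = -9
Sum = -14

-14


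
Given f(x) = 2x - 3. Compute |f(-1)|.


5


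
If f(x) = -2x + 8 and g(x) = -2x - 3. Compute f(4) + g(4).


f(4) = 0
g(4) = -11
Sum = -11

-11


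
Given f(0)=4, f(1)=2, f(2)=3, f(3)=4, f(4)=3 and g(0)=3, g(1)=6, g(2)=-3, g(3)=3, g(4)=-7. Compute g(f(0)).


f(0) = 4
g(4) = -7

-7


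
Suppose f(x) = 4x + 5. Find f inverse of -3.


Solve 4x + 5 = -3
x = (-3 - 5) / 4 = -2

-2


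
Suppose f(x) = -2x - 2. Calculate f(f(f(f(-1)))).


f(-1) = 0
f(0) = -2
f(-2) = 2
f(2) = -6

-6


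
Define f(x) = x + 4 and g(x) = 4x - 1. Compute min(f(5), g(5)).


f(5) = 9
g(5) = 19
min = 9

9


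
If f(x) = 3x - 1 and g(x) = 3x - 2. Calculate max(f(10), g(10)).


f(10) = 29
g(10) = 28
max = 29

29


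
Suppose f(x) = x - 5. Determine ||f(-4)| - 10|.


f(-4) = -9
|-9| = 9
|9 - 10| = 1

1


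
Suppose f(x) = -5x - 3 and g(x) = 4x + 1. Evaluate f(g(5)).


g(5) = 21
f(21) = -108

-108


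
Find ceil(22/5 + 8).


22/5 = 4.4
4.4 + 8 = 12.4
ceil(12.4) = 13

13


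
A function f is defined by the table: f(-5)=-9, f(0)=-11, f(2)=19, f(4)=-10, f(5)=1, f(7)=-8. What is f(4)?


Reading from the table at x = 4

-10


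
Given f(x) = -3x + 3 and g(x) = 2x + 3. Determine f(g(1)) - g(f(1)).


f(g(1)) = -12
g(f(1)) = 3
Difference = -15

-15


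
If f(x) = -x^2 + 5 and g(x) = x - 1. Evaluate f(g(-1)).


g(-1) = -2
f(-2) = (-1)*(-2)^2 + 5 = 1

1


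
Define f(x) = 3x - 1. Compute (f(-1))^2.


f(-1) = -4
(-4)^2 = 16

16


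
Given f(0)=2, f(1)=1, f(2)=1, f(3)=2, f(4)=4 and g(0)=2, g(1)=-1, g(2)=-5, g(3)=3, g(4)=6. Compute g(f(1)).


f(1) = 1
g(1) = -1

-1


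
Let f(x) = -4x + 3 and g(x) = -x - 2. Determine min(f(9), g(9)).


f(9) = -33
g(9) = -11
min = -33

-33


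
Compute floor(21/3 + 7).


21/3 = 7
7 + 7 = 14
floor(14) = 14

14


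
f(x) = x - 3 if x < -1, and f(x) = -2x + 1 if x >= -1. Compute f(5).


-9


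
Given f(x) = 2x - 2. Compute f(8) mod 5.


f(8) = 14
14 mod 5 = 4

4


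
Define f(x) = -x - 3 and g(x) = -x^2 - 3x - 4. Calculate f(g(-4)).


5


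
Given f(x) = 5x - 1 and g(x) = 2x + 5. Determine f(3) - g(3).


f(3) = 14
g(3) = 11
Difference = 3

3


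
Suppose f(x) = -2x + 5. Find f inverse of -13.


Solve -2x + 5 = -13
x = (-13 - 5) / (-2) = 9

9


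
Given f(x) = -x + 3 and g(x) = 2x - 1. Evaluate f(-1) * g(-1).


f(-1) = 4
g(-1) = -3
Product = -12

-12


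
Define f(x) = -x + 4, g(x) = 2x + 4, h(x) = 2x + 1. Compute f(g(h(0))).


h(0) = 1
g(1) = 6
f(6) = -2

-2


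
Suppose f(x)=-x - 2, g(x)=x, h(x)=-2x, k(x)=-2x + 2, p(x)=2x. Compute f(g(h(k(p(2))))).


p(2) = 4
k(4) = -6
h(-6) = 12
g(12) = 12
f(12) = -14

-14


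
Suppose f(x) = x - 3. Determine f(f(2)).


-4


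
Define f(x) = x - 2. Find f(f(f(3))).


f(3) = 1
f(1) = -1
f(-1) = -3

-3


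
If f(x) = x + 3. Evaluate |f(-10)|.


7


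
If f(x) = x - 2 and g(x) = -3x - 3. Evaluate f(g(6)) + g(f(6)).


f(g(6)) = -23
g(f(6)) = -15
Sum = -38

-38


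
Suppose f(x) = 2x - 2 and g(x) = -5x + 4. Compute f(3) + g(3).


f(3) = 4
g(3) = -11
Sum = -7

-7


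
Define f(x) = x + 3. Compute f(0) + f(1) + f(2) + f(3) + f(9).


f(0) = 3
f(1) = 4
f(2) = 5
f(3) = 6
f(9) = 12
Sum = 30

30


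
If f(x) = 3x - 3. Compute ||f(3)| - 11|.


f(3) = 6
|6| = 6
|6 - 11| = 5

5


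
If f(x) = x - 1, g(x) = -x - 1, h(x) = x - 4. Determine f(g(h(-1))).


h(-1) = -5
g(-5) = 4
f(4) = 3

3


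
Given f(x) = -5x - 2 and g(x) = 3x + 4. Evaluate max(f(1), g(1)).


f(1) = -7
g(1) = 7
max = 7

7


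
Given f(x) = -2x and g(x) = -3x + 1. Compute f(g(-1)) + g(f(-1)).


-13


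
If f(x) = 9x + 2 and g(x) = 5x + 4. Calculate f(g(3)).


g(3) = 19
f(19) = 173

173


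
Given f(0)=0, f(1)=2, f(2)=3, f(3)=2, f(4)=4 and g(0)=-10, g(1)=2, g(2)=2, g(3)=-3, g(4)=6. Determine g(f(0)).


f(0) = 0
g(0) = -10

-10


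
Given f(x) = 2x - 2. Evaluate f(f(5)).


f(5) = 8
f(8) = 14

14


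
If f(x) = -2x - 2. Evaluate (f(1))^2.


f(1) = -4
(-4)^2 = 16

16


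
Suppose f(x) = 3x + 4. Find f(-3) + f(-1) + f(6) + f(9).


f(-3) = -5
f(-1) = 1
f(6) = 22
f(9) = 31
Sum = 49

49


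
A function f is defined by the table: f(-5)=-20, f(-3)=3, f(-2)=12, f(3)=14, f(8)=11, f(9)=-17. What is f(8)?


Reading from the table at x = 8

11


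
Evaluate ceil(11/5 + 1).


11/5 = 2.2
2.2 + 1 = 3.2
ceil(3.2) = 4

4


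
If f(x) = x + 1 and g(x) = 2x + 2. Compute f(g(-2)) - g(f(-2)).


f(g(-2)) = -1
g(f(-2)) = 0
Difference = -1

-1


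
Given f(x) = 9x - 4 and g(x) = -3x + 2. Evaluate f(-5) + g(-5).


f(-5) = -49
g(-5) = 17
Sum = -32

-32


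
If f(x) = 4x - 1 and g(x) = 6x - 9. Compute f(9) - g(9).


f(9) = 35
g(9) = 45
Difference = -10

-10


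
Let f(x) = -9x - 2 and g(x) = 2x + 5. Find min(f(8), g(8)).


f(8) = -74
g(8) = 21
min = -74

-74


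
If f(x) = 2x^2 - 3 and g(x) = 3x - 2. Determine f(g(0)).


g(0) = -2
f(-2) = 2*(-2)^2 - 3 = 5

5


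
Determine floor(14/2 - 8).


14/2 = 7
7 - 8 = -1
floor(-1) = -1

-1


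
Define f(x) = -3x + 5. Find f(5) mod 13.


f(5) = -10
-10 mod 13 = 3

3


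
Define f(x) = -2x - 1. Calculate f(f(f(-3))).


f(-3) = 5
f(5) = -11
f(-11) = 21

21


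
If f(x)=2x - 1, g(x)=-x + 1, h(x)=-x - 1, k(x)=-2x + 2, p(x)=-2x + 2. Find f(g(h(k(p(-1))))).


-9


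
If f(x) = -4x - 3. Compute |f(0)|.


f(0) = -3
|-3| = 3

3


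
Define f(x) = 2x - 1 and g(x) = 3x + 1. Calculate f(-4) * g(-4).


f(-4) = -9
g(-4) = -11
Product = 99

99


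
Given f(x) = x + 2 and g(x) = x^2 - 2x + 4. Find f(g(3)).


g(3) = 7
f(7) = 9

9


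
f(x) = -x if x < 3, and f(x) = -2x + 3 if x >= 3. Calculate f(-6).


-6 satisfies x < 3
f(-6) = 6

6


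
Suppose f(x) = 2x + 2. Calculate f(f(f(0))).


14


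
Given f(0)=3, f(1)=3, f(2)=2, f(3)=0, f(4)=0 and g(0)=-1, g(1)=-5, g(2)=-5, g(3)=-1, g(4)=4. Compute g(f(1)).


f(1) = 3
g(3) = -1

-1


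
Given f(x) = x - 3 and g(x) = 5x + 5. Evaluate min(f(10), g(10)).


f(10) = 7
g(10) = 55
min = 7

7


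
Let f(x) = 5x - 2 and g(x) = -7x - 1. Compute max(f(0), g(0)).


f(0) = -2
g(0) = -1
max = -1

-1


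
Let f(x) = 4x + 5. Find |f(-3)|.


f(-3) = -7
|-7| = 7

7


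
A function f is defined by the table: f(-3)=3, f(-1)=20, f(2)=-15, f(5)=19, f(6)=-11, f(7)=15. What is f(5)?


Reading from the table at x = 5

19


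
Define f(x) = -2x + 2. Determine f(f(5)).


f(5) = -8
f(-8) = 18

18


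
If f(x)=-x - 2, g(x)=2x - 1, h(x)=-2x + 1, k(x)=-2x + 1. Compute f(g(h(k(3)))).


-23


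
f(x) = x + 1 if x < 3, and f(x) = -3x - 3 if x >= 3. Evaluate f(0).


0 satisfies x < 3
f(0) = 1

1


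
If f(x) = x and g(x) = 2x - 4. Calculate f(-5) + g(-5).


f(-5) = -5
g(-5) = -14
Sum = -19

-19


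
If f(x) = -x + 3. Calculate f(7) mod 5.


1


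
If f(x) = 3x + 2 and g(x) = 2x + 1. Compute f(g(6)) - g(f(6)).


f(g(6)) = 41
g(f(6)) = 41
Difference = 0

0


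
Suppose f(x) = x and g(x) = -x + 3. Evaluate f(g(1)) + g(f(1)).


f(g(1)) = 2
g(f(1)) = 2
Sum = 4

4


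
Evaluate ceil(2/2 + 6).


2/2 = 1
1 + 6 = 7
ceil(7) = 7

7


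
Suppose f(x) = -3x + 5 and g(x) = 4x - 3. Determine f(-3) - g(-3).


f(-3) = 14
g(-3) = -15
Difference = 29

29


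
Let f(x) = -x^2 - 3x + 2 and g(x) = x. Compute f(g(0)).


g(0) = 0
f(0) = (-1)*(0)^2 - 3*(0) + 2 = 2

2


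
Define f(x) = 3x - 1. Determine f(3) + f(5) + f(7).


f(3) = 8
f(5) = 14
f(7) = 20
Sum = 42

42


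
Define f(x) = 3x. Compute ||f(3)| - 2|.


f(3) = 9
|9| = 9
|9 - 2| = 7

7


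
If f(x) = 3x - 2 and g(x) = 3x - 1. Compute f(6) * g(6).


f(6) = 16
g(6) = 17
Product = 272

272


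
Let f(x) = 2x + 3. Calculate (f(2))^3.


f(2) = 7
(7)^3 = 343

343


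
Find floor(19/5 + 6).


19/5 = 3.8
3.8 + 6 = 9.8
floor(9.8) = 9

9


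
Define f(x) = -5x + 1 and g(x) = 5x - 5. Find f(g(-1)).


51


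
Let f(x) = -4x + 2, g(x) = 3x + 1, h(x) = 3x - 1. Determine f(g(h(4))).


h(4) = 11
g(11) = 34
f(34) = -134

-134


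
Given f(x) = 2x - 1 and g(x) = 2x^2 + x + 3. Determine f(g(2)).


25


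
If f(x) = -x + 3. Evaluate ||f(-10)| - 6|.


7


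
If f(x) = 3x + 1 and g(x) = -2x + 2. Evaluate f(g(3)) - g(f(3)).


7


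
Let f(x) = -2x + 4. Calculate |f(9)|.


f(9) = -14
|-14| = 14

14


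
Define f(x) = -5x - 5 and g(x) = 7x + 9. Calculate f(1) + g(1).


f(1) = -10
g(1) = 16
Sum = 6

6


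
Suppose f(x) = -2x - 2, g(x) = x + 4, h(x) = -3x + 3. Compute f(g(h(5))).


h(5) = -12
g(-12) = -8
f(-8) = 14

14


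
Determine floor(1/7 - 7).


1/7 = 0.1429
0.1429 - 7 = -6.8571
floor(-6.8571) = -7

-7


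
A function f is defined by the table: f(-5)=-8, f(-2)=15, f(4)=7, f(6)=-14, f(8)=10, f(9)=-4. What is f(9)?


Reading from the table at x = 9

-4


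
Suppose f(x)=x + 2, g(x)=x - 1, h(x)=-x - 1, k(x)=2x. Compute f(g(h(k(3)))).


k(3) = 6
h(6) = -7
g(-7) = -8
f(-8) = -6

-6


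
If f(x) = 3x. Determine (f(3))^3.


f(3) = 9
(9)^3 = 729

729


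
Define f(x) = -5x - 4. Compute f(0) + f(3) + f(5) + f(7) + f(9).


f(0) = -4
f(3) = -19
f(5) = -29
f(7) = -39
f(9) = -49
Sum = -140

-140


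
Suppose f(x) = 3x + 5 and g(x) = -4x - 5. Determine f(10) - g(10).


80


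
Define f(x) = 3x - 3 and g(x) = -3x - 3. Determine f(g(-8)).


g(-8) = 21
f(21) = 60

60


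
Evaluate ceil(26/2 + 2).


26/2 = 13
13 + 2 = 15
ceil(15) = 15

15


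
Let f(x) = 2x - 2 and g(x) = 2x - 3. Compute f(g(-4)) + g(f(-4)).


-47


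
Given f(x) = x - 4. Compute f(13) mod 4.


1


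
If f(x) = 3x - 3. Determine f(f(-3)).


-39


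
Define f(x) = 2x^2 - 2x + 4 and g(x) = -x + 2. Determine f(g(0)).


g(0) = 2
f(2) = 2*(2)^2 - 2*(2) + 4 = 8

8


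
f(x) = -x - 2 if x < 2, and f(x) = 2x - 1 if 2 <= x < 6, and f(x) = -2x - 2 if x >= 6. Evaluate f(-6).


-6 satisfies x < 2
f(-6) = 4

4


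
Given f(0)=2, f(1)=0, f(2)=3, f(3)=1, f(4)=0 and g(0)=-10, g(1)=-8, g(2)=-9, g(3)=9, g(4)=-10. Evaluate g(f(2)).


f(2) = 3
g(3) = 9

9


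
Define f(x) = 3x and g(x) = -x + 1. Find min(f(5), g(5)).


f(5) = 15
g(5) = -4
min = -4

-4


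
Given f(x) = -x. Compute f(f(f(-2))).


f(-2) = 2
f(2) = -2
f(-2) = 2

2


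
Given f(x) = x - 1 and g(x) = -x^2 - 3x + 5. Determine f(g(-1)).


6


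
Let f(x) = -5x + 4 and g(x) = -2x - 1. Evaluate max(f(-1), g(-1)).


f(-1) = 9
g(-1) = 1
max = 9

9


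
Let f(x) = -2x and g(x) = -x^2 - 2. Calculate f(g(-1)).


6


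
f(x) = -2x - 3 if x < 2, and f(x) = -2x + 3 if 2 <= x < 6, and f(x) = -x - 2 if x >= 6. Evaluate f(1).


1 satisfies x < 2
f(1) = -5

-5


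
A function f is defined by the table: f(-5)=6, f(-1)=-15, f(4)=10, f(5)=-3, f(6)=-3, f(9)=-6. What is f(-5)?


Reading from the table at x = -5

6


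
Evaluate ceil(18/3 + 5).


18/3 = 6
6 + 5 = 11
ceil(11) = 11

11


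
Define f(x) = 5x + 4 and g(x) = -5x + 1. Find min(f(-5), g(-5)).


-21


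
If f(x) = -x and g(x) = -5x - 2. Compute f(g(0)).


g(0) = -2
f(-2) = 2

2


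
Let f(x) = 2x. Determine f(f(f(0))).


f(0) = 0
f(0) = 0
f(0) = 0

0


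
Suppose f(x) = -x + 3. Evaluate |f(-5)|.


f(-5) = 8
|8| = 8

8


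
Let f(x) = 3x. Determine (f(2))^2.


f(2) = 6
(6)^2 = 36

36


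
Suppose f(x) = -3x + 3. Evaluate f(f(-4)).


-42


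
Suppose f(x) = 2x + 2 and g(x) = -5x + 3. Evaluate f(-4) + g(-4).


f(-4) = -6
g(-4) = 23
Sum = 17

17


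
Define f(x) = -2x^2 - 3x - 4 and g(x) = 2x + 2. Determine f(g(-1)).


g(-1) = 0
f(0) = (-2)*(0)^2 - 3*(0) - 4 = -4

-4


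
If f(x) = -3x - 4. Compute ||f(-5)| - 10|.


f(-5) = 11
|11| = 11
|11 - 10| = 1

1


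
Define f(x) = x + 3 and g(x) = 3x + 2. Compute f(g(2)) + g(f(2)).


f(g(2)) = 11
g(f(2)) = 17
Sum = 28

28


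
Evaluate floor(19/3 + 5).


19/3 = 6.3333
6.3333 + 5 = 11.3333
floor(11.3333) = 11

11


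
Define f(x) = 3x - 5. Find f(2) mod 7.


f(2) = 1
1 mod 7 = 1

1


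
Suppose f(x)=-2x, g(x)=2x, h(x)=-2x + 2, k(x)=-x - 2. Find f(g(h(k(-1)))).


-16


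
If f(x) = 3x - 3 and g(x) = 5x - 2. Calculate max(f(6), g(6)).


28


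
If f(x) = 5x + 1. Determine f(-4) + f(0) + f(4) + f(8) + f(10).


95


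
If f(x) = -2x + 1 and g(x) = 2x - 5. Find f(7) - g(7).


f(7) = -13
g(7) = 9
Difference = -22

-22


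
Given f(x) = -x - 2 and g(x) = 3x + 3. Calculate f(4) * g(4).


f(4) = -6
g(4) = 15
Product = -90

-90


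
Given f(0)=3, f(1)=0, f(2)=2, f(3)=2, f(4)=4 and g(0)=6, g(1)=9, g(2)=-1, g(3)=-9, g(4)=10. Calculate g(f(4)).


f(4) = 4
g(4) = 10

10


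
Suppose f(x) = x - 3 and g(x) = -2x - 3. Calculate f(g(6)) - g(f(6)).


f(g(6)) = -18
g(f(6)) = -9
Difference = -9

-9


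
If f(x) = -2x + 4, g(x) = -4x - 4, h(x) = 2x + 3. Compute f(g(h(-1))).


h(-1) = 1
g(1) = -8
f(-8) = 20

20


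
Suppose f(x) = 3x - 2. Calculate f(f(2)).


f(2) = 4
f(4) = 10

10


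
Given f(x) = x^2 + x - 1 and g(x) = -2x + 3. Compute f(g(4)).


19


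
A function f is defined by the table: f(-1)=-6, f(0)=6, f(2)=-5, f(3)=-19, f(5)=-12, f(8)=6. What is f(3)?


Reading from the table at x = 3

-19


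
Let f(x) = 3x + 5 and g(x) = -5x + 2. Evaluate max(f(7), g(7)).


f(7) = 26
g(7) = -33
max = 26

26


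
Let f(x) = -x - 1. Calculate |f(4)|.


f(4) = -5
|-5| = 5

5


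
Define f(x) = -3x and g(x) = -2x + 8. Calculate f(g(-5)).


g(-5) = 18
f(18) = -54

-54


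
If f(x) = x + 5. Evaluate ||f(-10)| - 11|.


f(-10) = -5
|-5| = 5
|5 - 11| = 6

6


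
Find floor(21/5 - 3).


21/5 = 4.2
4.2 - 3 = 1.2
floor(1.2) = 1

1


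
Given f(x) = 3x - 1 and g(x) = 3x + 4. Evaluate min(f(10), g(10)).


f(10) = 29
g(10) = 34
min = 29

29


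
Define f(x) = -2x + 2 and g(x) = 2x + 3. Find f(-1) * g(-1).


f(-1) = 4
g(-1) = 1
Product = 4

4


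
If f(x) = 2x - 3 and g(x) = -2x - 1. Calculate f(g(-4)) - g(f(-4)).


f(g(-4)) = 11
g(f(-4)) = 21
Difference = -10

-10


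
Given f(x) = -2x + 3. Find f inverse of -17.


Solve -2x + 3 = -17
x = (-17 - 3) / (-2) = 10

10


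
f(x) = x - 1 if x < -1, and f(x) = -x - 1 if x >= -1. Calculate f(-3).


-3 satisfies x < -1
f(-3) = -4

-4


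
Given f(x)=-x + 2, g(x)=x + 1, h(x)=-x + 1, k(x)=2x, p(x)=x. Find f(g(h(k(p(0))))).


0


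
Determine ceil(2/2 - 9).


-8


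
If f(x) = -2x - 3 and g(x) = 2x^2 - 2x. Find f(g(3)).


g(3) = 12
f(12) = -27

-27


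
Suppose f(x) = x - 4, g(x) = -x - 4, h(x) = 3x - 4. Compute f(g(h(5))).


h(5) = 11
g(11) = -15
f(-15) = -19

-19


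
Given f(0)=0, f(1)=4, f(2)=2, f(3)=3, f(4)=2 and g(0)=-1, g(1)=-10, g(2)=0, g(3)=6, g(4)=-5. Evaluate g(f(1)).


-5


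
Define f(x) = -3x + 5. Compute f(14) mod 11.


f(14) = -37
-37 mod 11 = 7

7


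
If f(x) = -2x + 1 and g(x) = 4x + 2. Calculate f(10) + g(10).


f(10) = -19
g(10) = 42
Sum = 23

23


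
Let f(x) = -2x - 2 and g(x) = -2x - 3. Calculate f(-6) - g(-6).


f(-6) = 10
g(-6) = 9
Difference = 1

1


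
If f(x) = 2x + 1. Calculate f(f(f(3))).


31


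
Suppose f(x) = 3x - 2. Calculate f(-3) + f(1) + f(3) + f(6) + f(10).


f(-3) = -11
f(1) = 1
f(3) = 7
f(6) = 16
f(10) = 28
Sum = 41

41


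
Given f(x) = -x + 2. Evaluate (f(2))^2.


f(2) = 0
(0)^2 = 0

0


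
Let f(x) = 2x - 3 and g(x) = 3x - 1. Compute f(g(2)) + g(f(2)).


f(g(2)) = 7
g(f(2)) = 2
Sum = 9

9


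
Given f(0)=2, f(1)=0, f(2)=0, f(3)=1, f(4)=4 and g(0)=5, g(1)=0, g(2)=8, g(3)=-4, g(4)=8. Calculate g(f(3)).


f(3) = 1
g(1) = 0

0


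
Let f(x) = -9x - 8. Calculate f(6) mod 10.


f(6) = -62
-62 mod 10 = 8

8


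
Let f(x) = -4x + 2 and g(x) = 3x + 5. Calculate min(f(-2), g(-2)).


f(-2) = 10
g(-2) = -1
min = -1

-1


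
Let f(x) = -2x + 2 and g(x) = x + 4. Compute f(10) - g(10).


-32


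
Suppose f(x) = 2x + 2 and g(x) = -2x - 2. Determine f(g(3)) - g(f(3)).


4


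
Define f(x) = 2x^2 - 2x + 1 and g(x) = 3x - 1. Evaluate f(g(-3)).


g(-3) = -10
f(-10) = 2*(-10)^2 - 2*(-10) + 1 = 221

221


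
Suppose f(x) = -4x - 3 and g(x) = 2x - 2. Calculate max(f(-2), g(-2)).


f(-2) = 5
g(-2) = -6
max = 5

5


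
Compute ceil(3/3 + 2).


3/3 = 1
1 + 2 = 3
ceil(3) = 3

3


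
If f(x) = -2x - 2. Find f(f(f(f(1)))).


f(1) = -4
f(-4) = 6
f(6) = -14
f(-14) = 26

26


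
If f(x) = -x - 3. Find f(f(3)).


f(3) = -6
f(-6) = 3

3


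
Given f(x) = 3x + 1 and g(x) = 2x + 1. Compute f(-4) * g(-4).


f(-4) = -11
g(-4) = -7
Product = 77

77


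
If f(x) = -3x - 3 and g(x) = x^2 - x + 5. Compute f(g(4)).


g(4) = 17
f(17) = -54

-54


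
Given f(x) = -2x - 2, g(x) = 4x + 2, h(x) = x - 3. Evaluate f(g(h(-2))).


h(-2) = -5
g(-5) = -18
f(-18) = 34

34


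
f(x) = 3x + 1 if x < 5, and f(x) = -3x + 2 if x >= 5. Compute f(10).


10 satisfies x >= 5
f(10) = -28

-28


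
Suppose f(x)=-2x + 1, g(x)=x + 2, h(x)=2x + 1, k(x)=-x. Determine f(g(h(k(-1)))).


k(-1) = 1
h(1) = 3
g(3) = 5
f(5) = -9

-9


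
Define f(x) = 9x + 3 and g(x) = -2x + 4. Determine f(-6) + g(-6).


f(-6) = -51
g(-6) = 16
Sum = -35

-35


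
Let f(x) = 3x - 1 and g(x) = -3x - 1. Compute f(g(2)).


g(2) = -7
f(-7) = -22

-22


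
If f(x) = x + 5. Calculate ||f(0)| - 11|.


f(0) = 5
|5| = 5
|5 - 11| = 6

6


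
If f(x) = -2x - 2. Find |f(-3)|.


4


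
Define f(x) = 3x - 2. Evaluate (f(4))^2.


100


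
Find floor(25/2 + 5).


25/2 = 12.5
12.5 + 5 = 17.5
floor(17.5) = 17

17


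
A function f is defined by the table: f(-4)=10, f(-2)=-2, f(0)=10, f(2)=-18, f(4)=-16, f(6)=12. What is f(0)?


Reading from the table at x = 0

10


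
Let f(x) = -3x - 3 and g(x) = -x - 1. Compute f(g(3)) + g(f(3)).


f(g(3)) = 9
g(f(3)) = 11
Sum = 20

20


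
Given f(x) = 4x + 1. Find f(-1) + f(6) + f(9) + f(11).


f(-1) = -3
f(6) = 25
f(9) = 37
f(11) = 45
Sum = 104

104


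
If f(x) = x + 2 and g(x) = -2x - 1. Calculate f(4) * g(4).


f(4) = 6
g(4) = -9
Product = -54

-54


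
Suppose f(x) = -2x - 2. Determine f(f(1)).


f(1) = -4
f(-4) = 6

6


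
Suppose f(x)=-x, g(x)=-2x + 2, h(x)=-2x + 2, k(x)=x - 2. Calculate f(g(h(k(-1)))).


14


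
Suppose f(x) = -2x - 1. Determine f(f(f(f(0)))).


5


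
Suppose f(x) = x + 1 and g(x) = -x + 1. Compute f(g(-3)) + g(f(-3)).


f(g(-3)) = 5
g(f(-3)) = 3
Sum = 8

8


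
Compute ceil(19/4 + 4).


19/4 = 4.75
4.75 + 4 = 8.75
ceil(8.75) = 9

9


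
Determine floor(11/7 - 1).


11/7 = 1.5714
1.5714 - 1 = 0.5714
floor(0.5714) = 0

0


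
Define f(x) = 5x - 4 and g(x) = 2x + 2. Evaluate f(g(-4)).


g(-4) = -6
f(-6) = -34

-34


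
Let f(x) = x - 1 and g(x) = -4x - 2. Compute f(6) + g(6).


f(6) = 5
g(6) = -26
Sum = -21

-21


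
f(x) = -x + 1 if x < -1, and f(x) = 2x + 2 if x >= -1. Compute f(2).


2 satisfies x >= -1
f(2) = 6

6


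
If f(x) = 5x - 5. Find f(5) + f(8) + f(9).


f(5) = 20
f(8) = 35
f(9) = 40
Sum = 95

95


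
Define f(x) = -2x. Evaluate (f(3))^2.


f(3) = -6
(-6)^2 = 36

36


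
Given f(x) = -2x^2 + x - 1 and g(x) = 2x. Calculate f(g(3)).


g(3) = 6
f(6) = (-2)*(6)^2 + 1*(6) - 1 = -67

-67


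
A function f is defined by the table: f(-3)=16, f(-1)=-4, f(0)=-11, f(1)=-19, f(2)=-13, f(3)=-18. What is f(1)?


Reading from the table at x = 1

-19


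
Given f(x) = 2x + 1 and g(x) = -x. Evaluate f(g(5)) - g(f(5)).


f(g(5)) = -9
g(f(5)) = -11
Difference = 2

2


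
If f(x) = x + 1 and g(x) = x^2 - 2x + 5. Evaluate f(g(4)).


14


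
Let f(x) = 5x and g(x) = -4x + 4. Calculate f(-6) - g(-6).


-58


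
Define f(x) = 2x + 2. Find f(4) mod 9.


f(4) = 10
10 mod 9 = 1

1


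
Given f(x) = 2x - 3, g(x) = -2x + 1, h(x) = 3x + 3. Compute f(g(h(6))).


h(6) = 21
g(21) = -41
f(-41) = -85

-85


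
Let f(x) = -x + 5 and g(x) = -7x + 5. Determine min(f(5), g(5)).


-30


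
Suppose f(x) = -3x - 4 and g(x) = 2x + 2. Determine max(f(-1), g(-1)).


f(-1) = -1
g(-1) = 0
max = 0

0


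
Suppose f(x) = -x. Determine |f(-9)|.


f(-9) = 9
|9| = 9

9


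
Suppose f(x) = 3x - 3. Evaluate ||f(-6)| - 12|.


9


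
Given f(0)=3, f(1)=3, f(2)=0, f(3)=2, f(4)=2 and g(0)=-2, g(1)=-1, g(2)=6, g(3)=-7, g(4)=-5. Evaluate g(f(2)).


f(2) = 0
g(0) = -2

-2


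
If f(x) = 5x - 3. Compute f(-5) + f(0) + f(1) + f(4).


-12


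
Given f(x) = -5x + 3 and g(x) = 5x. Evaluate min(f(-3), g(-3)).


f(-3) = 18
g(-3) = -15
min = -15

-15


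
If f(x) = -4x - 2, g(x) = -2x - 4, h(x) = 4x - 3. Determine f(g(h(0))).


h(0) = -3
g(-3) = 2
f(2) = -10

-10


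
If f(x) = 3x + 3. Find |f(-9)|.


f(-9) = -24
|-24| = 24

24


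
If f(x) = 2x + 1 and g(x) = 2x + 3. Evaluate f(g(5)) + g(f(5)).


52


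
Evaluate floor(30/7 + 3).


7


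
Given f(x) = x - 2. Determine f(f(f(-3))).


f(-3) = -5
f(-5) = -7
f(-7) = -9

-9


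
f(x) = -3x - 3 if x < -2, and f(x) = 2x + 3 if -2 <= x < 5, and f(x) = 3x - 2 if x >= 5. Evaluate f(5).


13


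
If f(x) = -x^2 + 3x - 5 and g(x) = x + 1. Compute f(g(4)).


g(4) = 5
f(5) = (-1)*(5)^2 + 3*(5) - 5 = -15

-15


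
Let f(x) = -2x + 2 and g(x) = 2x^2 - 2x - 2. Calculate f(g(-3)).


-42


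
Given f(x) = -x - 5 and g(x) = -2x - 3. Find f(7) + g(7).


f(7) = -12
g(7) = -17
Sum = -29

-29


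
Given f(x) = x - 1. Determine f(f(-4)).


f(-4) = -5
f(-5) = -6

-6


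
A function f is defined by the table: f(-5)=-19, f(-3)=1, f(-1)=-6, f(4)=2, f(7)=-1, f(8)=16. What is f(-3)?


1


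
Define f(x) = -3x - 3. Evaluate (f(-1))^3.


0


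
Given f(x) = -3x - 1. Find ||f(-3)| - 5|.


f(-3) = 8
|8| = 8
|8 - 5| = 3

3


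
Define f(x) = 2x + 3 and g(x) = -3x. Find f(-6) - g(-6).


-27


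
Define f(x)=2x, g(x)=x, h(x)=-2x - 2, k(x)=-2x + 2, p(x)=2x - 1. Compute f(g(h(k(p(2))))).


p(2) = 3
k(3) = -4
h(-4) = 6
g(6) = 6
f(6) = 12

12


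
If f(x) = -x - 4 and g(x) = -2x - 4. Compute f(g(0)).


g(0) = -4
f(-4) = 0

0


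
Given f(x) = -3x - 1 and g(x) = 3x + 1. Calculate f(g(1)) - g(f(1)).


f(g(1)) = -13
g(f(1)) = -11
Difference = -2

-2


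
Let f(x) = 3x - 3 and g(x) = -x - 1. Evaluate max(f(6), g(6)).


f(6) = 15
g(6) = -7
max = 15

15


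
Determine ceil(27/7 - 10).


-6


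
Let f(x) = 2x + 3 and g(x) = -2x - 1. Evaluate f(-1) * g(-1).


f(-1) = 1
g(-1) = 1
Product = 1

1


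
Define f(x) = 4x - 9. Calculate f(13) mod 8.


f(13) = 43
43 mod 8 = 3

3


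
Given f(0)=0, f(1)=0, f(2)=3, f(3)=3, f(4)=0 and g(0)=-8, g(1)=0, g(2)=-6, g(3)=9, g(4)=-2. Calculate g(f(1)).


-8


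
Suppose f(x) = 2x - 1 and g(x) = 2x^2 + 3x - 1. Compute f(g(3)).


g(3) = 26
f(26) = 51

51


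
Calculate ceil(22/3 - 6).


2


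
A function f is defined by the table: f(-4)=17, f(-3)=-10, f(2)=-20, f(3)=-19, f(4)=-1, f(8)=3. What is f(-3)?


Reading from the table at x = -3

-10


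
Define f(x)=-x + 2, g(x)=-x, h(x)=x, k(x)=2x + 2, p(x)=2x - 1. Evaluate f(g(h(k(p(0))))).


p(0) = -1
k(-1) = 0
h(0) = 0
g(0) = 0
f(0) = 2

2


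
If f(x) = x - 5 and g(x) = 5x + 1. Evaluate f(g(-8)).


g(-8) = -39
f(-39) = -44

-44


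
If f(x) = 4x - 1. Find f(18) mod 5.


f(18) = 71
71 mod 5 = 1

1


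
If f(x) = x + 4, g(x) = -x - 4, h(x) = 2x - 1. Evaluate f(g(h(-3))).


h(-3) = -7
g(-7) = 3
f(3) = 7

7


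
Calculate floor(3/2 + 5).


3/2 = 1.5
1.5 + 5 = 6.5
floor(6.5) = 6

6


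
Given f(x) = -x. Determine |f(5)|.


f(5) = -5
|-5| = 5

5


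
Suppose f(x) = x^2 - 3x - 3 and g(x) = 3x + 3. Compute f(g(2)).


g(2) = 9
f(9) = 1*(9)^2 - 3*(9) - 3 = 51

51


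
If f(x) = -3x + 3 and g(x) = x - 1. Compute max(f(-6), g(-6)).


f(-6) = 21
g(-6) = -7
max = 21

21


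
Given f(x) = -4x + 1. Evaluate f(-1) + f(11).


f(-1) = 5
f(11) = -43
Sum = -38

-38


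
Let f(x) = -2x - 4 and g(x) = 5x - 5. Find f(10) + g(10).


f(10) = -24
g(10) = 45
Sum = 21

21


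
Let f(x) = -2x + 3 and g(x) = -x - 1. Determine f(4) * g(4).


25


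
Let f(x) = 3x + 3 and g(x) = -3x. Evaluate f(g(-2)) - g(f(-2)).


f(g(-2)) = 21
g(f(-2)) = 9
Difference = 12

12


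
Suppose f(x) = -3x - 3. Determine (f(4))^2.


f(4) = -15
(-15)^2 = 225

225


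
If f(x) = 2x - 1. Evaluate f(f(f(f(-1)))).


f(-1) = -3
f(-3) = -7
f(-7) = -15
f(-15) = -31

-31


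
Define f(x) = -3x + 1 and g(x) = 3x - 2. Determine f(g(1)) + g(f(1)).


f(g(1)) = -2
g(f(1)) = -8
Sum = -10

-10


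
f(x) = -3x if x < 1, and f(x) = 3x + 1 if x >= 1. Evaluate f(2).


2 satisfies x >= 1
f(2) = 7

7


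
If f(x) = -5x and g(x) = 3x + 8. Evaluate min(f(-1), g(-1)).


f(-1) = 5
g(-1) = 5
min = 5

5


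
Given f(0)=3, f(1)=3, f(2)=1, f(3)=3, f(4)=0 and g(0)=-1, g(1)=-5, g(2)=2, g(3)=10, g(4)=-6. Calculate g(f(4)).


f(4) = 0
g(0) = -1

-1


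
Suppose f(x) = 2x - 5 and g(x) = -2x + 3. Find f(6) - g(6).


f(6) = 7
g(6) = -9
Difference = 16

16


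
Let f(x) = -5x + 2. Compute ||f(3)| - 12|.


f(3) = -13
|-13| = 13
|13 - 12| = 1

1


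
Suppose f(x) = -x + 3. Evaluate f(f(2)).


f(2) = 1
f(1) = 2

2


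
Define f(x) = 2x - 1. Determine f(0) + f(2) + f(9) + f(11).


f(0) = -1
f(2) = 3
f(9) = 17
f(11) = 21
Sum = 40

40


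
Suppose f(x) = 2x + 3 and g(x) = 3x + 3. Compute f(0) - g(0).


f(0) = 3
g(0) = 3
Difference = 0

0


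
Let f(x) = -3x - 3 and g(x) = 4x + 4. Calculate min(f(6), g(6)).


f(6) = -21
g(6) = 28
min = -21

-21


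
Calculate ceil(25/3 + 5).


25/3 = 8.3333
8.3333 + 5 = 13.3333
ceil(13.3333) = 14

14


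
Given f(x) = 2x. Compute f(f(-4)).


f(-4) = -8
f(-8) = -16

-16


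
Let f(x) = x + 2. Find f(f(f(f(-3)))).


f(-3) = -1
f(-1) = 1
f(1) = 3
f(3) = 5

5


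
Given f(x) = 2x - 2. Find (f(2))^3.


f(2) = 2
(2)^3 = 8

8


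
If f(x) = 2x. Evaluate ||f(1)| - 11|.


f(1) = 2
|2| = 2
|2 - 11| = 9

9


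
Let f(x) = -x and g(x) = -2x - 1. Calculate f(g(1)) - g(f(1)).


2


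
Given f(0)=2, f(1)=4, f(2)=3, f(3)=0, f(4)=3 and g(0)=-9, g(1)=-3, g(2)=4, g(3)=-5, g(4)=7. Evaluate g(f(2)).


-5


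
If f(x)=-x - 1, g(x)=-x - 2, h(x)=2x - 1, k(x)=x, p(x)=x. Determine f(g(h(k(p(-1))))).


p(-1) = -1
k(-1) = -1
h(-1) = -3
g(-3) = 1
f(1) = -2

-2


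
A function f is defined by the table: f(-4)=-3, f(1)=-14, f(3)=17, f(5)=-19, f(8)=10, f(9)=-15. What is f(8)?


10


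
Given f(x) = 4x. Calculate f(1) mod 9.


f(1) = 4
4 mod 9 = 4

4


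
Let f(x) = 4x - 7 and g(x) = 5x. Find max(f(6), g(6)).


f(6) = 17
g(6) = 30
max = 30

30


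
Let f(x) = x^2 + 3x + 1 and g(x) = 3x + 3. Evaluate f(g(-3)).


g(-3) = -6
f(-6) = 1*(-6)^2 + 3*(-6) + 1 = 19

19


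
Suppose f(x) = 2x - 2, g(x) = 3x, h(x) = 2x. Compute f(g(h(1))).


h(1) = 2
g(2) = 6
f(6) = 10

10


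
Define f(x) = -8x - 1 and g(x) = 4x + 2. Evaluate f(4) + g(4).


f(4) = -33
g(4) = 18
Sum = -15

-15


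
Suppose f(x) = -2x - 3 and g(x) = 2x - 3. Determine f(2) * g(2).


f(2) = -7
g(2) = 1
Product = -7

-7


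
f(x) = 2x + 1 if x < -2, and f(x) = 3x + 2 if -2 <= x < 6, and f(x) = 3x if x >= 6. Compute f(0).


0 satisfies -2 <= x < 6
f(0) = 2

2


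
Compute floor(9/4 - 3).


9/4 = 2.25
2.25 - 3 = -0.75
floor(-0.75) = -1

-1


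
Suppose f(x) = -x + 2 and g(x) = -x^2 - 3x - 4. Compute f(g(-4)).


g(-4) = -8
f(-8) = 10

10


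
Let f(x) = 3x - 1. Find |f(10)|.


f(10) = 29
|29| = 29

29


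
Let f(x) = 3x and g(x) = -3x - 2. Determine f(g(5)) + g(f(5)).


f(g(5)) = -51
g(f(5)) = -47
Sum = -98

-98


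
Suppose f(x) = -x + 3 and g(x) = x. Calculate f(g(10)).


-7


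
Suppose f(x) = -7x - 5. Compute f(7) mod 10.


6


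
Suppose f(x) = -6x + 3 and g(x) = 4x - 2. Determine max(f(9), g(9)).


f(9) = -51
g(9) = 34
max = 34

34


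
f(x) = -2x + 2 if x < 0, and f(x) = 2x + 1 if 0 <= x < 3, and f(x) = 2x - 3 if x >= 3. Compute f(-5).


-5 satisfies x < 0
f(-5) = 12

12


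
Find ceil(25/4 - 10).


-3


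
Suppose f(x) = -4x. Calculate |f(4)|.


f(4) = -16
|-16| = 16

16


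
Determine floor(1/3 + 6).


1/3 = 0.3333
0.3333 + 6 = 6.3333
floor(6.3333) = 6

6


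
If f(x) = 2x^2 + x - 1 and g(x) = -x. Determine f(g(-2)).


g(-2) = 2
f(2) = 2*(2)^2 + 1*(2) - 1 = 9

9


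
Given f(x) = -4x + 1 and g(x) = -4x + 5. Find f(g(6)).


77


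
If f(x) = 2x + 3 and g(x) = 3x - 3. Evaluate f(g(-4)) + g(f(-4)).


f(g(-4)) = -27
g(f(-4)) = -18
Sum = -45

-45


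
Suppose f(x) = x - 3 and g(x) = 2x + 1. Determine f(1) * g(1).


f(1) = -2
g(1) = 3
Product = -6

-6


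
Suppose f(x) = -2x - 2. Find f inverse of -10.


Solve -2x - 2 = -10
x = (-10 + 2) / (-2) = 4

4


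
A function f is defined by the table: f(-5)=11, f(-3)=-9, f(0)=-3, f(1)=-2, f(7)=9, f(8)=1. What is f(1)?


Reading from the table at x = 1

-2


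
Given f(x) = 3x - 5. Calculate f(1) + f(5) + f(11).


f(1) = -2
f(5) = 10
f(11) = 28
Sum = 36

36


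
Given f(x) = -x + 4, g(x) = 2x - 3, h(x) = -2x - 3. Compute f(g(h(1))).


17


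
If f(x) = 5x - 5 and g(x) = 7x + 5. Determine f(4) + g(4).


f(4) = 15
g(4) = 33
Sum = 48

48


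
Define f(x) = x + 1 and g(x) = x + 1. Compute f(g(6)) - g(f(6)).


f(g(6)) = 8
g(f(6)) = 8
Difference = 0

0


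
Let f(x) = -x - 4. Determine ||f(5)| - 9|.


f(5) = -9
|-9| = 9
|9 - 9| = 0

0


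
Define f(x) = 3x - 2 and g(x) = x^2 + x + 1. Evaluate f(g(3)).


g(3) = 13
f(13) = 37

37


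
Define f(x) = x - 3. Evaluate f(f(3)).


-3


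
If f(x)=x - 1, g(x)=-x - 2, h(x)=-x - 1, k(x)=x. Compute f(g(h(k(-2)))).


k(-2) = -2
h(-2) = 1
g(1) = -3
f(-3) = -4

-4


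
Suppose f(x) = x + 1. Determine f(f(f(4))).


f(4) = 5
f(5) = 6
f(6) = 7

7


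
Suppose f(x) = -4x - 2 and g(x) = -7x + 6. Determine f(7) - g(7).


f(7) = -30
g(7) = -43
Difference = 13

13


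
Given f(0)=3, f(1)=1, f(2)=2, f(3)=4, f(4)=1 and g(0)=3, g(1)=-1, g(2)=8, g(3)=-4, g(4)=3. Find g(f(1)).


-1


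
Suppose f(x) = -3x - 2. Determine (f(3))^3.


f(3) = -11
(-11)^3 = -1331

-1331


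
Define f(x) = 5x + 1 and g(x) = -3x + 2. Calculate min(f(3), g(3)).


-7


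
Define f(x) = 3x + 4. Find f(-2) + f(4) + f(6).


36


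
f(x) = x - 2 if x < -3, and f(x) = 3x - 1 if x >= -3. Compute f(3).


8


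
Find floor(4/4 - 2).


4/4 = 1
1 - 2 = -1
floor(-1) = -1

-1


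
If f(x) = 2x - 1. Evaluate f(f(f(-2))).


f(-2) = -5
f(-5) = -11
f(-11) = -23

-23


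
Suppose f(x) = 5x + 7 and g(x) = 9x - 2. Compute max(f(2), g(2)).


f(2) = 17
g(2) = 16
max = 17

17


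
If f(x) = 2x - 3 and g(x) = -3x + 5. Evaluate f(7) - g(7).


f(7) = 11
g(7) = -16
Difference = 27

27


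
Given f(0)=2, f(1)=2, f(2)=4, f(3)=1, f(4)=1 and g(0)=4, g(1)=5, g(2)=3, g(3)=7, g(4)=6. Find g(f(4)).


f(4) = 1
g(1) = 5

5


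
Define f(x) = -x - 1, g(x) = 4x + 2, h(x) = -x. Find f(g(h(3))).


h(3) = -3
g(-3) = -10
f(-10) = 9

9


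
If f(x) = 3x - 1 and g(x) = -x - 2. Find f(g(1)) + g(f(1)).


-14


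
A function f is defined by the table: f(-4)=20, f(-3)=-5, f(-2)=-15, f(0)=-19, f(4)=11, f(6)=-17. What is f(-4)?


Reading from the table at x = -4

20


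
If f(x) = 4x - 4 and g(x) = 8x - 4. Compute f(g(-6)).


g(-6) = -52
f(-52) = -212

-212


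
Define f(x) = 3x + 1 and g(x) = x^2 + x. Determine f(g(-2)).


g(-2) = 2
f(2) = 7

7


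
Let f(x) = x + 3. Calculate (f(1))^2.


f(1) = 4
(4)^2 = 16

16


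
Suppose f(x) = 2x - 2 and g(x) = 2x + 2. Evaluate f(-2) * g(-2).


f(-2) = -6
g(-2) = -2
Product = 12

12


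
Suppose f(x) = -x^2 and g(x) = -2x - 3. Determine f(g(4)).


g(4) = -11
f(-11) = (-1)*(-11)^2 = -121

-121


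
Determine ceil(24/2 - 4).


24/2 = 12
12 - 4 = 8
ceil(8) = 8

8


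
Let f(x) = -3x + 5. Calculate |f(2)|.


1


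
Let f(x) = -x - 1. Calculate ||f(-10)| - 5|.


f(-10) = 9
|9| = 9
|9 - 5| = 4

4


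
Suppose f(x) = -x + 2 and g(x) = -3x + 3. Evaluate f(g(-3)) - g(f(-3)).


f(g(-3)) = -10
g(f(-3)) = -12
Difference = 2

2


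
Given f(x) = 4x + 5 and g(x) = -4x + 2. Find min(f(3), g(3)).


f(3) = 17
g(3) = -10
min = -10

-10


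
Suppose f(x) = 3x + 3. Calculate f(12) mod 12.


f(12) = 39
39 mod 12 = 3

3


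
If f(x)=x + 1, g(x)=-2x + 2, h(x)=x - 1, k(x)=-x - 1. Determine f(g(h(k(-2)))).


3


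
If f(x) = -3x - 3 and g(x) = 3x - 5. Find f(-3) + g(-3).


-8


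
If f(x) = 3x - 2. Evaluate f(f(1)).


f(1) = 1
f(1) = 1

1


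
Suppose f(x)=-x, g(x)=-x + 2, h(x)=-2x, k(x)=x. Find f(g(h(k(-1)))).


k(-1) = -1
h(-1) = 2
g(2) = 0
f(0) = 0

0


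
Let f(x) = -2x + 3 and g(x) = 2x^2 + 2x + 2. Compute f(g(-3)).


g(-3) = 14
f(14) = -25

-25


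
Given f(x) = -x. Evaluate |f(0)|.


f(0) = 0
|0| = 0

0


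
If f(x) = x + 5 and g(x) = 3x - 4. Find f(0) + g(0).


1


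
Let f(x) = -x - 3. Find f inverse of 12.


Solve -x - 3 = 12
x = (12 + 3) / (-1) = -15

-15


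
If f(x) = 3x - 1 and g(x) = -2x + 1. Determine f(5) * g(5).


-126


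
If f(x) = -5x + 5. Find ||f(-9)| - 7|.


f(-9) = 50
|50| = 50
|50 - 7| = 43

43


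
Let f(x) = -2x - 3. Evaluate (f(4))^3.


-1331


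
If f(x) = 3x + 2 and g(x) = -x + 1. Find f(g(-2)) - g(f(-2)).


f(g(-2)) = 11
g(f(-2)) = 5
Difference = 6

6


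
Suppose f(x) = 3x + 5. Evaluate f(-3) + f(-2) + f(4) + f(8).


f(-3) = -4
f(-2) = -1
f(4) = 17
f(8) = 29
Sum = 41

41


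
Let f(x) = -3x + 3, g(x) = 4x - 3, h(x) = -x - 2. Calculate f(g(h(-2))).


h(-2) = 0
g(0) = -3
f(-3) = 12

12


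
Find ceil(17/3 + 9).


17/3 = 5.6667
5.6667 + 9 = 14.6667
ceil(14.6667) = 15

15


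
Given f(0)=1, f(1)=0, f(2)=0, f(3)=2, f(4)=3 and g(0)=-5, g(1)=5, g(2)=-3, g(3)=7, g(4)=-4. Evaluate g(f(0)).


f(0) = 1
g(1) = 5

5


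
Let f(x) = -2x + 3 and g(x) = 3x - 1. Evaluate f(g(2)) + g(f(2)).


f(g(2)) = -7
g(f(2)) = -4
Sum = -11

-11


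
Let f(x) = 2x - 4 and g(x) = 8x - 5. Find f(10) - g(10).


f(10) = 16
g(10) = 75
Difference = -59

-59


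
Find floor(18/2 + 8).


17


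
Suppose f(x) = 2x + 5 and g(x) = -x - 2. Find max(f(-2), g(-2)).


f(-2) = 1
g(-2) = 0
max = 1

1


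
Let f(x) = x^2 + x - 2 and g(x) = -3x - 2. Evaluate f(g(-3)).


g(-3) = 7
f(7) = 1*(7)^2 + 1*(7) - 2 = 54

54
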